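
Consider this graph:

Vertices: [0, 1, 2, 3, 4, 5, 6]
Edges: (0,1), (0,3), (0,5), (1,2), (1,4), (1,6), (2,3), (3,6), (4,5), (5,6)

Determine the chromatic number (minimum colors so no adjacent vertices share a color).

The graph has a maximum clique of size 2 (lower bound on chromatic number).
A valid 2-coloring: {0: 1, 1: 0, 2: 1, 3: 0, 4: 1, 5: 0, 6: 1}.
Chromatic number = 2.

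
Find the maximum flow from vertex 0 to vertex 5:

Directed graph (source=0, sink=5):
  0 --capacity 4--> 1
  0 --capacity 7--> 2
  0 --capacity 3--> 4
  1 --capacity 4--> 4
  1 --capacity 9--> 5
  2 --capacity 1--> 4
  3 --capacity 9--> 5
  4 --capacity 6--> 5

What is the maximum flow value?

Computing max flow:
  Flow on (0->1): 4/4
  Flow on (0->2): 1/7
  Flow on (0->4): 3/3
  Flow on (1->5): 4/9
  Flow on (2->4): 1/1
  Flow on (4->5): 4/6
Maximum flow = 8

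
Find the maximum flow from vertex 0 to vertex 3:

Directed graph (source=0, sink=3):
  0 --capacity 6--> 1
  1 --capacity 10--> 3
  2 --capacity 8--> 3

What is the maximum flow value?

Computing max flow:
  Flow on (0->1): 6/6
  Flow on (1->3): 6/10
Maximum flow = 6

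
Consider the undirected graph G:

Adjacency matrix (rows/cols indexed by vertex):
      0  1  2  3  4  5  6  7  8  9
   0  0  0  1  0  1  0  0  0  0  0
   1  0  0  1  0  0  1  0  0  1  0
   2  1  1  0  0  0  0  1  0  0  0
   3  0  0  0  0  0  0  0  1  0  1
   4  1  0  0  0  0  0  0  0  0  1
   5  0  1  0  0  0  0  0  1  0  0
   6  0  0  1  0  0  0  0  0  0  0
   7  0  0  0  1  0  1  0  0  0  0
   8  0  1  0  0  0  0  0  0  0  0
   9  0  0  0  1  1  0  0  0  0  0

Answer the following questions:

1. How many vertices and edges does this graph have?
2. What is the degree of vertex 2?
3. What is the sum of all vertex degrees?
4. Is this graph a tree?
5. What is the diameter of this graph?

Count: 10 vertices, 10 edges.
Vertex 2 has neighbors [0, 1, 6], degree = 3.
Handshaking lemma: 2 * 10 = 20.
A tree on 10 vertices has 9 edges. This graph has 10 edges (1 extra). Not a tree.
Diameter (longest shortest path) = 5.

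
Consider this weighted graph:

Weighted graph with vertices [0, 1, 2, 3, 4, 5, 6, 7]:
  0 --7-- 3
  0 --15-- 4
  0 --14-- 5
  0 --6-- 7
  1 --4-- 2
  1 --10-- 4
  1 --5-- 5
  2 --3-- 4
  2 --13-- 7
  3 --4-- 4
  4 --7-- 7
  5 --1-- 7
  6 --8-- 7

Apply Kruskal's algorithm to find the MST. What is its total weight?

Applying Kruskal's algorithm (sort edges by weight, add if no cycle):
  Add (5,7) w=1
  Add (2,4) w=3
  Add (1,2) w=4
  Add (3,4) w=4
  Add (1,5) w=5
  Add (0,7) w=6
  Skip (0,3) w=7 (creates cycle)
  Skip (4,7) w=7 (creates cycle)
  Add (6,7) w=8
  Skip (1,4) w=10 (creates cycle)
  Skip (2,7) w=13 (creates cycle)
  Skip (0,5) w=14 (creates cycle)
  Skip (0,4) w=15 (creates cycle)
MST weight = 31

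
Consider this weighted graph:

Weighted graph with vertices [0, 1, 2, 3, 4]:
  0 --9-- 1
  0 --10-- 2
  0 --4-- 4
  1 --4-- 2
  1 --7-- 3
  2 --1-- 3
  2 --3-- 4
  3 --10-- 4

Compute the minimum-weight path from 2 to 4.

Using Dijkstra's algorithm from vertex 2:
Shortest path: 2 -> 4
Total weight: 3 = 3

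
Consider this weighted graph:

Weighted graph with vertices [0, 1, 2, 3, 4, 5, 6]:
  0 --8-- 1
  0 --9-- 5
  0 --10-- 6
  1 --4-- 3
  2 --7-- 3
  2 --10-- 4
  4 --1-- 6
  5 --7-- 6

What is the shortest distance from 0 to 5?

Using Dijkstra's algorithm from vertex 0:
Shortest path: 0 -> 5
Total weight: 9 = 9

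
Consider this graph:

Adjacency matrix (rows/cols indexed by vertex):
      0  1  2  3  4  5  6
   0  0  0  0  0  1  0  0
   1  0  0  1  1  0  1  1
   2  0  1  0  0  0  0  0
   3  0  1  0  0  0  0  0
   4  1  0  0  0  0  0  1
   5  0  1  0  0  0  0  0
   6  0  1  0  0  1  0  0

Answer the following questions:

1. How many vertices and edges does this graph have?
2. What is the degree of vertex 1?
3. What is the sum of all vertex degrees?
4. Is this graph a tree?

Count: 7 vertices, 6 edges.
Vertex 1 has neighbors [2, 3, 5, 6], degree = 4.
Handshaking lemma: 2 * 6 = 12.
A graph is a tree iff it is connected and has exactly n-1 edges. This graph is connected (all 7 vertices in one component) and has 7-1 = 6 edges. It is a tree.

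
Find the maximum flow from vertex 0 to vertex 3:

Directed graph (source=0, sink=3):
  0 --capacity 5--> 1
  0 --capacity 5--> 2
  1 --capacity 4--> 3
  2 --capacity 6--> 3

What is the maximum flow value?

Computing max flow:
  Flow on (0->1): 4/5
  Flow on (0->2): 5/5
  Flow on (1->3): 4/4
  Flow on (2->3): 5/6
Maximum flow = 9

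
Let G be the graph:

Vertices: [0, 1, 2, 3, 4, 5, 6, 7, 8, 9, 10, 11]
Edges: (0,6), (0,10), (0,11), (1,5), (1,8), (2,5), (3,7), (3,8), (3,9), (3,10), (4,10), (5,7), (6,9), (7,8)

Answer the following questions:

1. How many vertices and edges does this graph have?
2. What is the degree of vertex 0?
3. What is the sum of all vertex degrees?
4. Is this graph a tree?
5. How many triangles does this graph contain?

Count: 12 vertices, 14 edges.
Vertex 0 has neighbors [6, 10, 11], degree = 3.
Handshaking lemma: 2 * 14 = 28.
A tree on 12 vertices has 11 edges. This graph has 14 edges (3 extra). Not a tree.
Number of triangles = 1.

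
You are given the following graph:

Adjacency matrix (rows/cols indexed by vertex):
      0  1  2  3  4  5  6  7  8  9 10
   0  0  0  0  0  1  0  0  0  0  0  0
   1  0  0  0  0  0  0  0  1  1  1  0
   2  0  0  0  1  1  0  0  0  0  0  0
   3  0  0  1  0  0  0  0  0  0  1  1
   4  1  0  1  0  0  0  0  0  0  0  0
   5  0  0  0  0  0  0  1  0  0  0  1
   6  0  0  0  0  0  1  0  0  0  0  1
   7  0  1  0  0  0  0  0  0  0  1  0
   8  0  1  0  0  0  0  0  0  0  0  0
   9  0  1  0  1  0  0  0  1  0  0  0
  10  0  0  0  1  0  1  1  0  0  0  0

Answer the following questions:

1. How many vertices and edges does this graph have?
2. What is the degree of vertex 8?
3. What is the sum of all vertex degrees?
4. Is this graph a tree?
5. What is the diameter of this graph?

Count: 11 vertices, 12 edges.
Vertex 8 has neighbors [1], degree = 1.
Handshaking lemma: 2 * 12 = 24.
A tree on 11 vertices has 10 edges. This graph has 12 edges (2 extra). Not a tree.
Diameter (longest shortest path) = 6.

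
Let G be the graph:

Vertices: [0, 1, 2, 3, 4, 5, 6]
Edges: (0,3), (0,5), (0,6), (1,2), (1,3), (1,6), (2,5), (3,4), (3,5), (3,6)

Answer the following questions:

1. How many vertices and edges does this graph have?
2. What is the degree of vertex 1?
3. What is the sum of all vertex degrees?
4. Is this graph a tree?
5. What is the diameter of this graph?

Count: 7 vertices, 10 edges.
Vertex 1 has neighbors [2, 3, 6], degree = 3.
Handshaking lemma: 2 * 10 = 20.
A tree on 7 vertices has 6 edges. This graph has 10 edges (4 extra). Not a tree.
Diameter (longest shortest path) = 3.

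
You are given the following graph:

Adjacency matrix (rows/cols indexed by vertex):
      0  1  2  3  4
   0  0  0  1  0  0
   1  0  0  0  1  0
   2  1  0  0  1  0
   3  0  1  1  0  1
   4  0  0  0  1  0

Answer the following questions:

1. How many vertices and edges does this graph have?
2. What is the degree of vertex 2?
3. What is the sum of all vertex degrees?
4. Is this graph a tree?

Count: 5 vertices, 4 edges.
Vertex 2 has neighbors [0, 3], degree = 2.
Handshaking lemma: 2 * 4 = 8.
A graph is a tree iff it is connected and has exactly n-1 edges. This graph is connected (all 5 vertices in one component) and has 5-1 = 4 edges. It is a tree.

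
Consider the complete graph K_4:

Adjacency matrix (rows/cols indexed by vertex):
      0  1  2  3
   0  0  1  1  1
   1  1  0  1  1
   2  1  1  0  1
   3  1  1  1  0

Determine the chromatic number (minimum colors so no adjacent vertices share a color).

In K_4, every vertex is adjacent to every other vertex.
Each vertex needs a unique color.
Chromatic number = 4.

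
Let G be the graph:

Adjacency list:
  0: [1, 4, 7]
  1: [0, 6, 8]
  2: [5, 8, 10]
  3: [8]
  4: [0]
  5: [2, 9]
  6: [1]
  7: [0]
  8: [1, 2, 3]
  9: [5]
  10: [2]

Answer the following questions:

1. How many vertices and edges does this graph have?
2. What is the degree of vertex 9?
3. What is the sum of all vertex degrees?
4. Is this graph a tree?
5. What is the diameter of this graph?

Count: 11 vertices, 10 edges.
Vertex 9 has neighbors [5], degree = 1.
Handshaking lemma: 2 * 10 = 20.
A graph is a tree iff it is connected and has exactly n-1 edges. This graph is connected (all 11 vertices in one component) and has 11-1 = 10 edges. It is a tree.
Diameter (longest shortest path) = 6.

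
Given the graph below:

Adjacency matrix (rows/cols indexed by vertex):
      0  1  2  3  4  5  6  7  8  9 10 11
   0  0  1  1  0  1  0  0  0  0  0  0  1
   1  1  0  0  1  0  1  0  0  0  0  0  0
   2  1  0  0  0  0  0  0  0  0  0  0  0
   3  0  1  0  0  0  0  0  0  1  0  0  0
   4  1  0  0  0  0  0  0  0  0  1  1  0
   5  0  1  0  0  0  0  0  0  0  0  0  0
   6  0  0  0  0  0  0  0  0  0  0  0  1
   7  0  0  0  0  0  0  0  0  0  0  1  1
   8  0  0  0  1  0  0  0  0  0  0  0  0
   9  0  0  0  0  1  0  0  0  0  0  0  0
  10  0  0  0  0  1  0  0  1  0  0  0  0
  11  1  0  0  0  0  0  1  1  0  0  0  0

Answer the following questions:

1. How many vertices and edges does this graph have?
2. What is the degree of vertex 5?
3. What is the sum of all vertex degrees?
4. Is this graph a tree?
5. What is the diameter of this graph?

Count: 12 vertices, 12 edges.
Vertex 5 has neighbors [1], degree = 1.
Handshaking lemma: 2 * 12 = 24.
A tree on 12 vertices has 11 edges. This graph has 12 edges (1 extra). Not a tree.
Diameter (longest shortest path) = 5.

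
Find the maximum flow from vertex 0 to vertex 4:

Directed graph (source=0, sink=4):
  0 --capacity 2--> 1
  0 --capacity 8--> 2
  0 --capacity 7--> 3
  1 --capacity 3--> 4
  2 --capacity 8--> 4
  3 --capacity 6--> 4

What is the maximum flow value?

Computing max flow:
  Flow on (0->1): 2/2
  Flow on (0->2): 8/8
  Flow on (0->3): 6/7
  Flow on (1->4): 2/3
  Flow on (2->4): 8/8
  Flow on (3->4): 6/6
Maximum flow = 16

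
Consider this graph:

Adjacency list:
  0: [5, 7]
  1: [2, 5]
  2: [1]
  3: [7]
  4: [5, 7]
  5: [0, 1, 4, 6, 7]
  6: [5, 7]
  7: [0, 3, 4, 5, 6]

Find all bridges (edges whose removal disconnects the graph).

A bridge is an edge whose removal increases the number of connected components.
Bridges found: (1,2), (1,5), (3,7)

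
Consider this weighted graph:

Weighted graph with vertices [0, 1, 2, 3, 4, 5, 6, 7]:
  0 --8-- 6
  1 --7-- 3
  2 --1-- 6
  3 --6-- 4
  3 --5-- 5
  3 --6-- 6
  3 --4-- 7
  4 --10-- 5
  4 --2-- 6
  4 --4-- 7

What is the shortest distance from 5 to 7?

Using Dijkstra's algorithm from vertex 5:
Shortest path: 5 -> 3 -> 7
Total weight: 5 + 4 = 9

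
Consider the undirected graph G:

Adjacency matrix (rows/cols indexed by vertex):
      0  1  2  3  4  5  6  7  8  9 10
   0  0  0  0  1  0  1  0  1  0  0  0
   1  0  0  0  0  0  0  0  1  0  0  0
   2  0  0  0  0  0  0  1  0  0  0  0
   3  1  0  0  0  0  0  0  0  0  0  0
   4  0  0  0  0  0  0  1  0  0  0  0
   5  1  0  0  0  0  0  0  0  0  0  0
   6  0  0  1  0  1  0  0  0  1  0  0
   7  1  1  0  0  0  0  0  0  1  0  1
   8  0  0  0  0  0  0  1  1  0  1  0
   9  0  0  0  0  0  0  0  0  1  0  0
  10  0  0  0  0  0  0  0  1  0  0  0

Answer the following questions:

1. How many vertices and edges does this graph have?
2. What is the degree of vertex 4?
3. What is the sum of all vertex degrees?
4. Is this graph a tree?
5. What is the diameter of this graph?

Count: 11 vertices, 10 edges.
Vertex 4 has neighbors [6], degree = 1.
Handshaking lemma: 2 * 10 = 20.
A graph is a tree iff it is connected and has exactly n-1 edges. This graph is connected (all 11 vertices in one component) and has 11-1 = 10 edges. It is a tree.
Diameter (longest shortest path) = 5.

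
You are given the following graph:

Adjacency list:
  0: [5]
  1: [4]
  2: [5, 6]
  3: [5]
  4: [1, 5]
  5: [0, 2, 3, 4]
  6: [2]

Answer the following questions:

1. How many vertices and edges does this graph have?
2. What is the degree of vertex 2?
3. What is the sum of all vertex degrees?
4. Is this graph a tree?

Count: 7 vertices, 6 edges.
Vertex 2 has neighbors [5, 6], degree = 2.
Handshaking lemma: 2 * 6 = 12.
A graph is a tree iff it is connected and has exactly n-1 edges. This graph is connected (all 7 vertices in one component) and has 7-1 = 6 edges. It is a tree.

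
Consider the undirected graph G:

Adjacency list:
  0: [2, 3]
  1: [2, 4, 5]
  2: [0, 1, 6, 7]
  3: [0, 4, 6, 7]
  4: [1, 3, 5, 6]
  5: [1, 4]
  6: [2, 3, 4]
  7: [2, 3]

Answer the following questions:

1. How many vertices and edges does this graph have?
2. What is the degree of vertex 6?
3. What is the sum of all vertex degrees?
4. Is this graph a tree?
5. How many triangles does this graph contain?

Count: 8 vertices, 12 edges.
Vertex 6 has neighbors [2, 3, 4], degree = 3.
Handshaking lemma: 2 * 12 = 24.
A tree on 8 vertices has 7 edges. This graph has 12 edges (5 extra). Not a tree.
Number of triangles = 2.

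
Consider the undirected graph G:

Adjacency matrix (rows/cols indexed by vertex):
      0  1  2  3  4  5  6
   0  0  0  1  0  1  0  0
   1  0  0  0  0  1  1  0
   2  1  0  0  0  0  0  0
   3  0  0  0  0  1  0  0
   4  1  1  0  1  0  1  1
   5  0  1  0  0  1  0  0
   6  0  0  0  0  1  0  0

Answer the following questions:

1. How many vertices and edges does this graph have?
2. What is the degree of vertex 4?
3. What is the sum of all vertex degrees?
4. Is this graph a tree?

Count: 7 vertices, 7 edges.
Vertex 4 has neighbors [0, 1, 3, 5, 6], degree = 5.
Handshaking lemma: 2 * 7 = 14.
A tree on 7 vertices has 6 edges. This graph has 7 edges (1 extra). Not a tree.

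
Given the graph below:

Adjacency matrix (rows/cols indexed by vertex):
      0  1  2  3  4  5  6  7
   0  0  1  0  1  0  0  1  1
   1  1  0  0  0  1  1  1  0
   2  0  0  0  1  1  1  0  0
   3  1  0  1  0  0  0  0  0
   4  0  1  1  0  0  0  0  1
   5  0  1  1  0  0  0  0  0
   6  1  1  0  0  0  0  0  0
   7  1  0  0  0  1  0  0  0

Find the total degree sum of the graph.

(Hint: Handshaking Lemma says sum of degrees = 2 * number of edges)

Count edges: 11 edges.
By Handshaking Lemma: sum of degrees = 2 * 11 = 22.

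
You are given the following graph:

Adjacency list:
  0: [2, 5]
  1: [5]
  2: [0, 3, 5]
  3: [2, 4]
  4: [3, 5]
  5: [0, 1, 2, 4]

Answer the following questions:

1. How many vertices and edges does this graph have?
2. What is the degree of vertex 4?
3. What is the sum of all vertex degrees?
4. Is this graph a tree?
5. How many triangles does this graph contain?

Count: 6 vertices, 7 edges.
Vertex 4 has neighbors [3, 5], degree = 2.
Handshaking lemma: 2 * 7 = 14.
A tree on 6 vertices has 5 edges. This graph has 7 edges (2 extra). Not a tree.
Number of triangles = 1.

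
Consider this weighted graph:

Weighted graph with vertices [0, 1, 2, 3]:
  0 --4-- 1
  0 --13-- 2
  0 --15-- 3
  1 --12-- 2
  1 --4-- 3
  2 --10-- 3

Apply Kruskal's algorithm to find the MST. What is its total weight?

Applying Kruskal's algorithm (sort edges by weight, add if no cycle):
  Add (0,1) w=4
  Add (1,3) w=4
  Add (2,3) w=10
  Skip (1,2) w=12 (creates cycle)
  Skip (0,2) w=13 (creates cycle)
  Skip (0,3) w=15 (creates cycle)
MST weight = 18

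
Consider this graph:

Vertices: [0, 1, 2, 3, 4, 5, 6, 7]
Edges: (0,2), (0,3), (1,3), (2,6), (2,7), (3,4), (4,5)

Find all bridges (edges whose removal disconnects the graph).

A bridge is an edge whose removal increases the number of connected components.
Bridges found: (0,2), (0,3), (1,3), (2,6), (2,7), (3,4), (4,5)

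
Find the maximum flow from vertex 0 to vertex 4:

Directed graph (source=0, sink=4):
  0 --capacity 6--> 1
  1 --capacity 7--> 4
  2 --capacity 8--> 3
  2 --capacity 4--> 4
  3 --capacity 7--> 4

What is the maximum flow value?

Computing max flow:
  Flow on (0->1): 6/6
  Flow on (1->4): 6/7
Maximum flow = 6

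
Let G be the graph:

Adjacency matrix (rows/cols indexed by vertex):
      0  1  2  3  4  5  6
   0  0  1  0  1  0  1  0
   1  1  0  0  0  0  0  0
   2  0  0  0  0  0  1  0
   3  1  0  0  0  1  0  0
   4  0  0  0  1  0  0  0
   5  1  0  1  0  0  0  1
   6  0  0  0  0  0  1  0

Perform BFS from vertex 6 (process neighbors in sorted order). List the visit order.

BFS from vertex 6 (neighbors processed in ascending order):
Visit order: 6, 5, 0, 2, 1, 3, 4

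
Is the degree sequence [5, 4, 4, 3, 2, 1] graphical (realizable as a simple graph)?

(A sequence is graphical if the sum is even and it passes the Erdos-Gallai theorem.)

Sum of degrees = 19. Sum is odd, so the sequence is NOT graphical.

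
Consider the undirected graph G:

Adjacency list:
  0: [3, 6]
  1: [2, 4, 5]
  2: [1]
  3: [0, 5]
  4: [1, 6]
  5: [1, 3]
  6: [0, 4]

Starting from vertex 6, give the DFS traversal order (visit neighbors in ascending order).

DFS from vertex 6 (neighbors processed in ascending order):
Visit order: 6, 0, 3, 5, 1, 2, 4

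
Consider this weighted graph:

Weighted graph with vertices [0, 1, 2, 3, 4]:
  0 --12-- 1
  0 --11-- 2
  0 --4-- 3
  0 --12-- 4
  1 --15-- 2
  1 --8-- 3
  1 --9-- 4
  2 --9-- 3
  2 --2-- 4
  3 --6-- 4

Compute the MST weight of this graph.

Applying Kruskal's algorithm (sort edges by weight, add if no cycle):
  Add (2,4) w=2
  Add (0,3) w=4
  Add (3,4) w=6
  Add (1,3) w=8
  Skip (1,4) w=9 (creates cycle)
  Skip (2,3) w=9 (creates cycle)
  Skip (0,2) w=11 (creates cycle)
  Skip (0,1) w=12 (creates cycle)
  Skip (0,4) w=12 (creates cycle)
  Skip (1,2) w=15 (creates cycle)
MST weight = 20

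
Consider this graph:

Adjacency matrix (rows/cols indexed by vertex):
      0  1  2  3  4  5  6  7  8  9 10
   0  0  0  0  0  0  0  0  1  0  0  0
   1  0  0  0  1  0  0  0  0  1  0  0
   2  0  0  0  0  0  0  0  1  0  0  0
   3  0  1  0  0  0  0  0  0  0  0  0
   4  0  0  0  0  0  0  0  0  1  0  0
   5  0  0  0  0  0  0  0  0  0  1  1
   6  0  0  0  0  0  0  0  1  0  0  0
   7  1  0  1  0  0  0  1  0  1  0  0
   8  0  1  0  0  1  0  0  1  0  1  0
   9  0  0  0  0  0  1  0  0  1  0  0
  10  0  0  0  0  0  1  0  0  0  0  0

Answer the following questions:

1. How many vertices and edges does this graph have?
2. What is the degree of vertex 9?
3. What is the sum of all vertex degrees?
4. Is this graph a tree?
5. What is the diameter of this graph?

Count: 11 vertices, 10 edges.
Vertex 9 has neighbors [5, 8], degree = 2.
Handshaking lemma: 2 * 10 = 20.
A graph is a tree iff it is connected and has exactly n-1 edges. This graph is connected (all 11 vertices in one component) and has 11-1 = 10 edges. It is a tree.
Diameter (longest shortest path) = 5.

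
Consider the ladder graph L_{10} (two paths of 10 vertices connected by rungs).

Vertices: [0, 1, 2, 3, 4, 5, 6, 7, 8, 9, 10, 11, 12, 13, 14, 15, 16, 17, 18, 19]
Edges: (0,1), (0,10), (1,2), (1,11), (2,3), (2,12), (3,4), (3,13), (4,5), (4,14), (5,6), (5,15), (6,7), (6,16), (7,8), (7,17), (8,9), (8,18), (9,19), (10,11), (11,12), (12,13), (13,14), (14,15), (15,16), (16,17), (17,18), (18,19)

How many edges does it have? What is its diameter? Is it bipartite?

Ladder graph L_{10}: 10 rungs + 2 * (10-1) path edges = 10 + 18 = 28 edges.
Diameter = 10.
Ladder graphs are bipartite (alternating coloring along each path).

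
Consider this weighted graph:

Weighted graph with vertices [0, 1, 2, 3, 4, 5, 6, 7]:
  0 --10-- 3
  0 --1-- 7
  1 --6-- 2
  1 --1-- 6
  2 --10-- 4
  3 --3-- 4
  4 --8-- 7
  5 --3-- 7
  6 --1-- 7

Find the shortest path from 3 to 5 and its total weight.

Using Dijkstra's algorithm from vertex 3:
Shortest path: 3 -> 4 -> 7 -> 5
Total weight: 3 + 8 + 3 = 14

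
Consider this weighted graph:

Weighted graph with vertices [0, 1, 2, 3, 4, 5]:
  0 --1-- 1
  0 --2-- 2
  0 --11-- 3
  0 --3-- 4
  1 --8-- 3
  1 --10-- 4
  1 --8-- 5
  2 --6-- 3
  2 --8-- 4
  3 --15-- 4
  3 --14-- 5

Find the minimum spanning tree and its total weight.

Applying Kruskal's algorithm (sort edges by weight, add if no cycle):
  Add (0,1) w=1
  Add (0,2) w=2
  Add (0,4) w=3
  Add (2,3) w=6
  Add (1,5) w=8
  Skip (1,3) w=8 (creates cycle)
  Skip (2,4) w=8 (creates cycle)
  Skip (1,4) w=10 (creates cycle)
  Skip (0,3) w=11 (creates cycle)
  Skip (3,5) w=14 (creates cycle)
  Skip (3,4) w=15 (creates cycle)
MST weight = 20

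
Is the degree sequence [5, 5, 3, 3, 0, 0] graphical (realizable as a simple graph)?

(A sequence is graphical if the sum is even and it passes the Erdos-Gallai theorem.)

Sum of degrees = 16. Sum is even but fails Erdos-Gallai. The sequence is NOT graphical.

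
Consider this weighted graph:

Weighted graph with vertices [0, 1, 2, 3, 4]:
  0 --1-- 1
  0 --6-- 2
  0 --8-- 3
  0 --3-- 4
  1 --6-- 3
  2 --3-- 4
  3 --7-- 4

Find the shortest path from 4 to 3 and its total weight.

Using Dijkstra's algorithm from vertex 4:
Shortest path: 4 -> 3
Total weight: 7 = 7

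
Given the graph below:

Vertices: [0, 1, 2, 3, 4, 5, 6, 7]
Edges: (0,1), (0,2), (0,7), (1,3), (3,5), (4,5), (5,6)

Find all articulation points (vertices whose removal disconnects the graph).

An articulation point is a vertex whose removal disconnects the graph.
Articulation points: [0, 1, 3, 5]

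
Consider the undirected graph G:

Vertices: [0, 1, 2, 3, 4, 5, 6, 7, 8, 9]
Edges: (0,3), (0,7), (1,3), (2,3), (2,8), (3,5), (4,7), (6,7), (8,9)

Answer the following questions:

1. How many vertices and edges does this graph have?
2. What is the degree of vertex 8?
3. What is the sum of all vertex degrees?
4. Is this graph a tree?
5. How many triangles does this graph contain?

Count: 10 vertices, 9 edges.
Vertex 8 has neighbors [2, 9], degree = 2.
Handshaking lemma: 2 * 9 = 18.
A graph is a tree iff it is connected and has exactly n-1 edges. This graph is connected (all 10 vertices in one component) and has 10-1 = 9 edges. It is a tree.
Number of triangles = 0.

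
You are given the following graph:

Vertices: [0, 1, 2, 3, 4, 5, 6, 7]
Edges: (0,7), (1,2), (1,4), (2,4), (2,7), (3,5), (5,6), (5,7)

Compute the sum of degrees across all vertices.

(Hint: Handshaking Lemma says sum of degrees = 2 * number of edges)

Count edges: 8 edges.
By Handshaking Lemma: sum of degrees = 2 * 8 = 16.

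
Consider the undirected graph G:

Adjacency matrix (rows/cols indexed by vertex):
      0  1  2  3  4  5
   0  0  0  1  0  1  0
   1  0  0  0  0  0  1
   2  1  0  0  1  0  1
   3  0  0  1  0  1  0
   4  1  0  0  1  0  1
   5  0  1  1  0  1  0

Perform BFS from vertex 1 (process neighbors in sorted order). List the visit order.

BFS from vertex 1 (neighbors processed in ascending order):
Visit order: 1, 5, 2, 4, 0, 3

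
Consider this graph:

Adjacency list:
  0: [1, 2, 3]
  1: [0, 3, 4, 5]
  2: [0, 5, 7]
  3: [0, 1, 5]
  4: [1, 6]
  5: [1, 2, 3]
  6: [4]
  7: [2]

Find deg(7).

Vertex 7 has neighbors [2], so deg(7) = 1.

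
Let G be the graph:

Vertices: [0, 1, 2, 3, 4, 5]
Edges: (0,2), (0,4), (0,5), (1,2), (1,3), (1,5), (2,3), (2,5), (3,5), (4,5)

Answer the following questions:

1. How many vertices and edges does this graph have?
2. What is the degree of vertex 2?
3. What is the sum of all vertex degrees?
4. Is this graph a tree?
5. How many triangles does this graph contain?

Count: 6 vertices, 10 edges.
Vertex 2 has neighbors [0, 1, 3, 5], degree = 4.
Handshaking lemma: 2 * 10 = 20.
A tree on 6 vertices has 5 edges. This graph has 10 edges (5 extra). Not a tree.
Number of triangles = 6.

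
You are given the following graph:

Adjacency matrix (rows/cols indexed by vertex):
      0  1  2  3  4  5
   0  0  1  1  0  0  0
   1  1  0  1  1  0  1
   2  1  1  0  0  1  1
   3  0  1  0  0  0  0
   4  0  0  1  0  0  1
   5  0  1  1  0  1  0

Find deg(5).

Vertex 5 has neighbors [1, 2, 4], so deg(5) = 3.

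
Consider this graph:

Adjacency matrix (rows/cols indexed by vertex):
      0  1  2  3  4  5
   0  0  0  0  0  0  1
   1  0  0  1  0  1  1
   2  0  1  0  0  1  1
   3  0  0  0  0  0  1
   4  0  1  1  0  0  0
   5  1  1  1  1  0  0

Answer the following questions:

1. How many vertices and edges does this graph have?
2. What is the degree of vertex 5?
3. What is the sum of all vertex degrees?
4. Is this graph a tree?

Count: 6 vertices, 7 edges.
Vertex 5 has neighbors [0, 1, 2, 3], degree = 4.
Handshaking lemma: 2 * 7 = 14.
A tree on 6 vertices has 5 edges. This graph has 7 edges (2 extra). Not a tree.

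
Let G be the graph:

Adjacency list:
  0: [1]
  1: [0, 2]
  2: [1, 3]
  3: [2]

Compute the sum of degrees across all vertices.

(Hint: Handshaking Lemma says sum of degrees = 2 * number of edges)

Count edges: 3 edges.
By Handshaking Lemma: sum of degrees = 2 * 3 = 6.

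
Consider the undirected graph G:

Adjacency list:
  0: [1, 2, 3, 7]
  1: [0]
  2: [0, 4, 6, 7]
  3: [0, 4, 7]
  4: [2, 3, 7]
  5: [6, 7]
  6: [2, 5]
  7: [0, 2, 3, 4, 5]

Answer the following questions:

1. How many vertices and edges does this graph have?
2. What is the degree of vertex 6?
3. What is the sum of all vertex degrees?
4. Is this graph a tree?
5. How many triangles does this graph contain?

Count: 8 vertices, 12 edges.
Vertex 6 has neighbors [2, 5], degree = 2.
Handshaking lemma: 2 * 12 = 24.
A tree on 8 vertices has 7 edges. This graph has 12 edges (5 extra). Not a tree.
Number of triangles = 4.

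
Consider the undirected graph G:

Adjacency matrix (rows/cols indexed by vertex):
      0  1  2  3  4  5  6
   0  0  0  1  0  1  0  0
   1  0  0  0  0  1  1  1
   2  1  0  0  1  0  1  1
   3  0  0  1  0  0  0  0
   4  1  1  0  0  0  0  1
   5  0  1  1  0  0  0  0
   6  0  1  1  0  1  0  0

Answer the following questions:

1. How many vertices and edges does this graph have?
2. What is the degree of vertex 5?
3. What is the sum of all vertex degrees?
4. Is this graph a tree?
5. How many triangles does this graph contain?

Count: 7 vertices, 9 edges.
Vertex 5 has neighbors [1, 2], degree = 2.
Handshaking lemma: 2 * 9 = 18.
A tree on 7 vertices has 6 edges. This graph has 9 edges (3 extra). Not a tree.
Number of triangles = 1.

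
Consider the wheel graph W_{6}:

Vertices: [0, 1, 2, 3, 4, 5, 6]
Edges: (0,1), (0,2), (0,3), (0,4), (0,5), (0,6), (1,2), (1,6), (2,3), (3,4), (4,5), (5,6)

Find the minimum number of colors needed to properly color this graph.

W_{6} = C_{6} plus a hub adjacent to every cycle vertex.
The outer cycle needs 2 colors (even cycle); the hub is adjacent to all of them so needs a fresh color.
Chromatic number = 2 + 1 = 3.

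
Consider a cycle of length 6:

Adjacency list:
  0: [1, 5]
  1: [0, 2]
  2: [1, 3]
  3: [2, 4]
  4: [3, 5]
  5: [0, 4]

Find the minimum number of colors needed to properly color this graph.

This is an even cycle (C_6). Even cycles are bipartite.
Chromatic number = 2.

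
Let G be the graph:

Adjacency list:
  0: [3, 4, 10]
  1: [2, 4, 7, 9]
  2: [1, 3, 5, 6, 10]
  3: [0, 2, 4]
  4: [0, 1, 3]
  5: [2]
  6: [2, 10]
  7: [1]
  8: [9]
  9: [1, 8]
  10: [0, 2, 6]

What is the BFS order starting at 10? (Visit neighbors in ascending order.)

BFS from vertex 10 (neighbors processed in ascending order):
Visit order: 10, 0, 2, 6, 3, 4, 1, 5, 7, 9, 8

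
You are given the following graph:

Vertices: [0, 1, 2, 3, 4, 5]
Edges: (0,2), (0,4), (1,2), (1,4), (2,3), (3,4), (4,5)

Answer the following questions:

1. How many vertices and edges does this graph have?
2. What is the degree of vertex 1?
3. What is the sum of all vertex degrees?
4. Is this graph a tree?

Count: 6 vertices, 7 edges.
Vertex 1 has neighbors [2, 4], degree = 2.
Handshaking lemma: 2 * 7 = 14.
A tree on 6 vertices has 5 edges. This graph has 7 edges (2 extra). Not a tree.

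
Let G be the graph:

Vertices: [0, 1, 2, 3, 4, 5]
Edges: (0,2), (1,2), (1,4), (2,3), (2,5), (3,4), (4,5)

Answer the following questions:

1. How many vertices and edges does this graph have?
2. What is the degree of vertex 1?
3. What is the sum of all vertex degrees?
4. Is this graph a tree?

Count: 6 vertices, 7 edges.
Vertex 1 has neighbors [2, 4], degree = 2.
Handshaking lemma: 2 * 7 = 14.
A tree on 6 vertices has 5 edges. This graph has 7 edges (2 extra). Not a tree.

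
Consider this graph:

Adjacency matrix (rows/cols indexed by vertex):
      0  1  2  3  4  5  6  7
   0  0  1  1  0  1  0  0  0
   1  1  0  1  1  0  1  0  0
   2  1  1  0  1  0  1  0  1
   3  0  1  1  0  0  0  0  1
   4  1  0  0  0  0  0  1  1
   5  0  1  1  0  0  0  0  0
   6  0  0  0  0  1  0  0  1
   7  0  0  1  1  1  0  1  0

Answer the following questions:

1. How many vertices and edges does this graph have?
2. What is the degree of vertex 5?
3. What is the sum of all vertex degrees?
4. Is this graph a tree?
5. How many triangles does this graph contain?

Count: 8 vertices, 13 edges.
Vertex 5 has neighbors [1, 2], degree = 2.
Handshaking lemma: 2 * 13 = 26.
A tree on 8 vertices has 7 edges. This graph has 13 edges (6 extra). Not a tree.
Number of triangles = 5.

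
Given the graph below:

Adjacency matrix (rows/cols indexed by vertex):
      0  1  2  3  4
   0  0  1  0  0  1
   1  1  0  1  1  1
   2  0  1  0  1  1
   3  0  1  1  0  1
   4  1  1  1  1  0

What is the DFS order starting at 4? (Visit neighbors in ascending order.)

DFS from vertex 4 (neighbors processed in ascending order):
Visit order: 4, 0, 1, 2, 3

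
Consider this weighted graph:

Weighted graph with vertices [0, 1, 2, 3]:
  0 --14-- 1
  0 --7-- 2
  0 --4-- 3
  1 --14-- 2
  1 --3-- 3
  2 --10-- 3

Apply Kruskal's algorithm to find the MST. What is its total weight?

Applying Kruskal's algorithm (sort edges by weight, add if no cycle):
  Add (1,3) w=3
  Add (0,3) w=4
  Add (0,2) w=7
  Skip (2,3) w=10 (creates cycle)
  Skip (0,1) w=14 (creates cycle)
  Skip (1,2) w=14 (creates cycle)
MST weight = 14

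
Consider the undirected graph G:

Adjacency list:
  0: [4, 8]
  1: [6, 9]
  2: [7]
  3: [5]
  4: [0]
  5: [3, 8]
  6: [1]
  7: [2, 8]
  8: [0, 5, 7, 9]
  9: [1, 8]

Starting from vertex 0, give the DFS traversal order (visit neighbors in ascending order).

DFS from vertex 0 (neighbors processed in ascending order):
Visit order: 0, 4, 8, 5, 3, 7, 2, 9, 1, 6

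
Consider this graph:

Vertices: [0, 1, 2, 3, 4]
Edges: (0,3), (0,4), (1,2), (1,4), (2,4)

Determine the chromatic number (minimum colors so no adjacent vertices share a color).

The graph has a maximum clique of size 3 (lower bound on chromatic number).
A valid 3-coloring: {0: 1, 1: 1, 2: 2, 3: 0, 4: 0}.
Chromatic number = 3.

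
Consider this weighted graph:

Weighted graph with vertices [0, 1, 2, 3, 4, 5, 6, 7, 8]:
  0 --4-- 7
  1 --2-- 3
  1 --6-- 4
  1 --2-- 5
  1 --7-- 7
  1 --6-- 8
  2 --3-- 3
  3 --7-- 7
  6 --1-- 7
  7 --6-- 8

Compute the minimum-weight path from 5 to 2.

Using Dijkstra's algorithm from vertex 5:
Shortest path: 5 -> 1 -> 3 -> 2
Total weight: 2 + 2 + 3 = 7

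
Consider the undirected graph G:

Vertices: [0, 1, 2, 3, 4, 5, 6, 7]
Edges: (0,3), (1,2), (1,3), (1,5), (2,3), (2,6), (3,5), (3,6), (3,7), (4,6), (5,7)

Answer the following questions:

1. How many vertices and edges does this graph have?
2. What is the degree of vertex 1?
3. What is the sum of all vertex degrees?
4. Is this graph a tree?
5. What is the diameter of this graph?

Count: 8 vertices, 11 edges.
Vertex 1 has neighbors [2, 3, 5], degree = 3.
Handshaking lemma: 2 * 11 = 22.
A tree on 8 vertices has 7 edges. This graph has 11 edges (4 extra). Not a tree.
Diameter (longest shortest path) = 3.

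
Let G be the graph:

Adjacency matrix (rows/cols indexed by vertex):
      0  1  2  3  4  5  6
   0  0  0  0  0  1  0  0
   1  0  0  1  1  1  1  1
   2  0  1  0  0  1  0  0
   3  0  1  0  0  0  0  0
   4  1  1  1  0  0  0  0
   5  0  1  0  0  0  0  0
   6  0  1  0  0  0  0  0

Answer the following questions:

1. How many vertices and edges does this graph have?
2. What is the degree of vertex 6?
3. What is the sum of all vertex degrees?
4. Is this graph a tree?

Count: 7 vertices, 7 edges.
Vertex 6 has neighbors [1], degree = 1.
Handshaking lemma: 2 * 7 = 14.
A tree on 7 vertices has 6 edges. This graph has 7 edges (1 extra). Not a tree.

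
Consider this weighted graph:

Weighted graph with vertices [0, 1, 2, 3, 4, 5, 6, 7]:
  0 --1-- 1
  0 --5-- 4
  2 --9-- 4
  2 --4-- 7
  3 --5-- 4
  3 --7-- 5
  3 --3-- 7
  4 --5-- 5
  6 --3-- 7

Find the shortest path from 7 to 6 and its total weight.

Using Dijkstra's algorithm from vertex 7:
Shortest path: 7 -> 6
Total weight: 3 = 3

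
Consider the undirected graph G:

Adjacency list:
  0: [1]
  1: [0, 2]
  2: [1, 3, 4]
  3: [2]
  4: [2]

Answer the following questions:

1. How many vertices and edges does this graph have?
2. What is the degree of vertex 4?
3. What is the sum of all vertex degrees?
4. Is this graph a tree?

Count: 5 vertices, 4 edges.
Vertex 4 has neighbors [2], degree = 1.
Handshaking lemma: 2 * 4 = 8.
A graph is a tree iff it is connected and has exactly n-1 edges. This graph is connected (all 5 vertices in one component) and has 5-1 = 4 edges. It is a tree.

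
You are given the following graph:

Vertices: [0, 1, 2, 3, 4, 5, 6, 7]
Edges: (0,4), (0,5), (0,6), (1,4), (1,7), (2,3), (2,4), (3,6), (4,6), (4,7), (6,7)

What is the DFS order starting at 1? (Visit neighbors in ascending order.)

DFS from vertex 1 (neighbors processed in ascending order):
Visit order: 1, 4, 0, 5, 6, 3, 2, 7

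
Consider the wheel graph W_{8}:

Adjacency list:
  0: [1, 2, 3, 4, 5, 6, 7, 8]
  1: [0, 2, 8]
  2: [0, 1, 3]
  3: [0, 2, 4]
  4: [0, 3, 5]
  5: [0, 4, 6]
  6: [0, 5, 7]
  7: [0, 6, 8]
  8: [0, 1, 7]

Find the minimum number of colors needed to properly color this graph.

W_{8} = C_{8} plus a hub adjacent to every cycle vertex.
The outer cycle needs 2 colors (even cycle); the hub is adjacent to all of them so needs a fresh color.
Chromatic number = 2 + 1 = 3.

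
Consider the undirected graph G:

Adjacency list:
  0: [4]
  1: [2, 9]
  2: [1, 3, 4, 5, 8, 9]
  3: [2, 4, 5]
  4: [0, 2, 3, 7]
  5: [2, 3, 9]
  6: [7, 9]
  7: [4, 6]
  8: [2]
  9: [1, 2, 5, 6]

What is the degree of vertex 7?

Vertex 7 has neighbors [4, 6], so deg(7) = 2.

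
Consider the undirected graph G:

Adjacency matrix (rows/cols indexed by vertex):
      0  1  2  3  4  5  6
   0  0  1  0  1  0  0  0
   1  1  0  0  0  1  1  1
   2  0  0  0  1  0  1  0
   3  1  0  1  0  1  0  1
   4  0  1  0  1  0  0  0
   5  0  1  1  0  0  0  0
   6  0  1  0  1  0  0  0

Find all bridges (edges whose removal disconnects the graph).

No bridges found. The graph is 2-edge-connected (no single edge removal disconnects it).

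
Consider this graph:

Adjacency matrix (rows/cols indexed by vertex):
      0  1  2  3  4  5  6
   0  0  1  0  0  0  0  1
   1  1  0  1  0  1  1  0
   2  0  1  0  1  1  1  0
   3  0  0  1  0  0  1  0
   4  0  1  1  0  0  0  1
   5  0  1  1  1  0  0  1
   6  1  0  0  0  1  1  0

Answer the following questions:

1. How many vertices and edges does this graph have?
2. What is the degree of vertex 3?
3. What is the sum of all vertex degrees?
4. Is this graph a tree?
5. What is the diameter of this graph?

Count: 7 vertices, 11 edges.
Vertex 3 has neighbors [2, 5], degree = 2.
Handshaking lemma: 2 * 11 = 22.
A tree on 7 vertices has 6 edges. This graph has 11 edges (5 extra). Not a tree.
Diameter (longest shortest path) = 3.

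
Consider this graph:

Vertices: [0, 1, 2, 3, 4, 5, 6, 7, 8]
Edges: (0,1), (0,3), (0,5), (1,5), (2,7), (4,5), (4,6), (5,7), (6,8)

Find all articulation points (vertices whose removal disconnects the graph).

An articulation point is a vertex whose removal disconnects the graph.
Articulation points: [0, 4, 5, 6, 7]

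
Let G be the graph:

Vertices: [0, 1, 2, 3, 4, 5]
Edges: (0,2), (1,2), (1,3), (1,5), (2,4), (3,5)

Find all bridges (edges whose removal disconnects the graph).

A bridge is an edge whose removal increases the number of connected components.
Bridges found: (0,2), (1,2), (2,4)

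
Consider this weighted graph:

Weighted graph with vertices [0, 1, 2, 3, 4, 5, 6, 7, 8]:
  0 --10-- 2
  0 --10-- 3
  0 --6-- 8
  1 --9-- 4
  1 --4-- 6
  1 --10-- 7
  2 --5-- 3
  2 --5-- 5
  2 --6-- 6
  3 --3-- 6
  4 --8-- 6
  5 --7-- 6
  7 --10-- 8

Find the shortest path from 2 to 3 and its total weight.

Using Dijkstra's algorithm from vertex 2:
Shortest path: 2 -> 3
Total weight: 5 = 5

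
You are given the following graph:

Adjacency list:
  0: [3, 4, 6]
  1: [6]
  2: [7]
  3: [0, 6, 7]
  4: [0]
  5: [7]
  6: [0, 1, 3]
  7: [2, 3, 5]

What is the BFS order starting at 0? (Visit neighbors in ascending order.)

BFS from vertex 0 (neighbors processed in ascending order):
Visit order: 0, 3, 4, 6, 7, 1, 2, 5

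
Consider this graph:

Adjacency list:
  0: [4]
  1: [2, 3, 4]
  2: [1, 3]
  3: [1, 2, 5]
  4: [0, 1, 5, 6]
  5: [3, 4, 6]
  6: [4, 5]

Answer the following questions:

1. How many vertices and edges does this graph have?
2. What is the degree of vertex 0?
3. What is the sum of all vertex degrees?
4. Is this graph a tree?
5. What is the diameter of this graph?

Count: 7 vertices, 9 edges.
Vertex 0 has neighbors [4], degree = 1.
Handshaking lemma: 2 * 9 = 18.
A tree on 7 vertices has 6 edges. This graph has 9 edges (3 extra). Not a tree.
Diameter (longest shortest path) = 3.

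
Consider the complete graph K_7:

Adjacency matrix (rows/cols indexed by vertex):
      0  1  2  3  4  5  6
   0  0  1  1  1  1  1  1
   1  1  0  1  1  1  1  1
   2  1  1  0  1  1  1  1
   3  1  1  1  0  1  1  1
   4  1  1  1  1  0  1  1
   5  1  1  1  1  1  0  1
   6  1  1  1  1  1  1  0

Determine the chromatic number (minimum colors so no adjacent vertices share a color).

In K_7, every vertex is adjacent to every other vertex.
Each vertex needs a unique color.
Chromatic number = 7.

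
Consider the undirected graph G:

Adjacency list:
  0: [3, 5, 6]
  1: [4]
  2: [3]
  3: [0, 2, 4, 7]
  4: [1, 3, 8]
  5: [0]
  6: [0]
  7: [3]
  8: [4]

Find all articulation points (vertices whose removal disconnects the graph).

An articulation point is a vertex whose removal disconnects the graph.
Articulation points: [0, 3, 4]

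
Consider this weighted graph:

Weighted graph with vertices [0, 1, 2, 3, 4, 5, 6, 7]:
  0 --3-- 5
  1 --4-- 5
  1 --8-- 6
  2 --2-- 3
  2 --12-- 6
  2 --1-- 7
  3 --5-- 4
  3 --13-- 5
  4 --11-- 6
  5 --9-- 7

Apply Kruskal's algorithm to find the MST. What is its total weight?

Applying Kruskal's algorithm (sort edges by weight, add if no cycle):
  Add (2,7) w=1
  Add (2,3) w=2
  Add (0,5) w=3
  Add (1,5) w=4
  Add (3,4) w=5
  Add (1,6) w=8
  Add (5,7) w=9
  Skip (4,6) w=11 (creates cycle)
  Skip (2,6) w=12 (creates cycle)
  Skip (3,5) w=13 (creates cycle)
MST weight = 32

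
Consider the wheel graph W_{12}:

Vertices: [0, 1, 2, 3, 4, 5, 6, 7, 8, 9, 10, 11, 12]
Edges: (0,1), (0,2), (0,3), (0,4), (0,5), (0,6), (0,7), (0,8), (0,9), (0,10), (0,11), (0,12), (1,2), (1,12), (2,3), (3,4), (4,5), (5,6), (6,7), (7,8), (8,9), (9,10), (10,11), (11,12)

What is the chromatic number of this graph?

W_{12} = C_{12} plus a hub adjacent to every cycle vertex.
The outer cycle needs 2 colors (even cycle); the hub is adjacent to all of them so needs a fresh color.
Chromatic number = 2 + 1 = 3.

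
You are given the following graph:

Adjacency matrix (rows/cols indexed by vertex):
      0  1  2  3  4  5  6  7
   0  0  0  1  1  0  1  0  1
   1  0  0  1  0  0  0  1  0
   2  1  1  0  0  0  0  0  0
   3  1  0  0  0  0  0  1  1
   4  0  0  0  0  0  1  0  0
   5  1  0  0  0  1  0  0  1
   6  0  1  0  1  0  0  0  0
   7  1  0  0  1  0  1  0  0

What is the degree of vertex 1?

Vertex 1 has neighbors [2, 6], so deg(1) = 2.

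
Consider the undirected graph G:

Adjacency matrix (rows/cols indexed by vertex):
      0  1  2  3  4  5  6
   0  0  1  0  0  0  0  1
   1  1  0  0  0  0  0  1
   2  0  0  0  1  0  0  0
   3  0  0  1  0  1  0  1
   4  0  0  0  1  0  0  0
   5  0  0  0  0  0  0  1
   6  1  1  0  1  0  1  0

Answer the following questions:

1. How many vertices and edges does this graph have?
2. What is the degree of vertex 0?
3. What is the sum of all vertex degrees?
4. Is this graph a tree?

Count: 7 vertices, 7 edges.
Vertex 0 has neighbors [1, 6], degree = 2.
Handshaking lemma: 2 * 7 = 14.
A tree on 7 vertices has 6 edges. This graph has 7 edges (1 extra). Not a tree.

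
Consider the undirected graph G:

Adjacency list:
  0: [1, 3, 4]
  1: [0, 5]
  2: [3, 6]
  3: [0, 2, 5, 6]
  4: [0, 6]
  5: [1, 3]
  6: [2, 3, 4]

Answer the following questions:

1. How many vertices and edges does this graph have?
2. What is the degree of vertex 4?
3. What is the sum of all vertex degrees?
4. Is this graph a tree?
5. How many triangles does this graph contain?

Count: 7 vertices, 9 edges.
Vertex 4 has neighbors [0, 6], degree = 2.
Handshaking lemma: 2 * 9 = 18.
A tree on 7 vertices has 6 edges. This graph has 9 edges (3 extra). Not a tree.
Number of triangles = 1.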